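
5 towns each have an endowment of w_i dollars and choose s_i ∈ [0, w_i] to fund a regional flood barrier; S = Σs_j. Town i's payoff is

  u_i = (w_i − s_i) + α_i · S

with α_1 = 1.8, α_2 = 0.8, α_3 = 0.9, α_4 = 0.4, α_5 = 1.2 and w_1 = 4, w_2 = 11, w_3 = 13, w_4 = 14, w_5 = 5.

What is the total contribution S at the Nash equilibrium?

9

∂u_i/∂s_i = α_i − 1, so town i contributes w_i if α_i > 1, else 0.
α_i > 1 for i ∈ {1, 5}; NE contributions (4, 0, 0, 0, 5), S = 9.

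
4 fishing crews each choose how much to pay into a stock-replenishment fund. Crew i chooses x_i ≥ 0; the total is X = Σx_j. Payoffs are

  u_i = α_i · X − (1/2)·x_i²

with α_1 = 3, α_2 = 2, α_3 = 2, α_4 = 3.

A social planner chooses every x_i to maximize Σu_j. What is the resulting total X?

40

Planner FOC: ∂(Σu_j)/∂x_i = (Σα_j) − x_i = 0, so x_i^SO = Σα_j = 10 for every i; X^SO = 40.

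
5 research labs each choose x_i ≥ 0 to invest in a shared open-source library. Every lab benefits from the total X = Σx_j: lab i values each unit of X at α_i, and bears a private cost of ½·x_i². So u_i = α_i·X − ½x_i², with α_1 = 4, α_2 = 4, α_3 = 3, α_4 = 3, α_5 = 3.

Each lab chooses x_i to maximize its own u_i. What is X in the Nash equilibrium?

Lab i's FOC: ∂u_i/∂x_i = α_i − x_i = 0, so x_i* = α_i.
NE contributions = (4, 4, 3, 3, 3); X = 17.

17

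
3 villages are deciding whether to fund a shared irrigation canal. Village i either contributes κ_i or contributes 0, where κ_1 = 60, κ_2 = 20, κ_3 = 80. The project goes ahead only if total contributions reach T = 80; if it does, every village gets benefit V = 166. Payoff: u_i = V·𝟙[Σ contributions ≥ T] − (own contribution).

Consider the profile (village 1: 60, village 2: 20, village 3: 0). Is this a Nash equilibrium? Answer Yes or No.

Total = 80 ≥ 80: provided.
Village 1 (pledges 60, payoff 106): dropping to 0 → total 20, payoff 0. No gain.
Village 2 (pledges 20, payoff 146): dropping to 0 → total 60, payoff 0. No gain.
Village 3 (pledges 0, payoff 166): pledging 80 → total 160, payoff 86. No gain.

Yes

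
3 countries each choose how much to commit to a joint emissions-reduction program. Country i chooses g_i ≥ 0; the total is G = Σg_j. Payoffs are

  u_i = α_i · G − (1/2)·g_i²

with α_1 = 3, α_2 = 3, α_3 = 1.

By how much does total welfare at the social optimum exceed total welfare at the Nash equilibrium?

Country i's FOC: ∂u_i/∂g_i = α_i − g_i = 0, so g_i* = α_i.
NE contributions = (3, 3, 1); G = 7.
W^NE = (Σα)·G − ½Σα_i² = 7² − ½·19 = 39.5.
Planner sets g_i = Σα_j = 7 for every i, so G^SO = 3·7 = 21.
W^SO = (Σα)·G^SO − ½·3·(Σα)² = (3/2)·7² = 73.5.
Deadweight loss = W^SO − W^NE = 34.

34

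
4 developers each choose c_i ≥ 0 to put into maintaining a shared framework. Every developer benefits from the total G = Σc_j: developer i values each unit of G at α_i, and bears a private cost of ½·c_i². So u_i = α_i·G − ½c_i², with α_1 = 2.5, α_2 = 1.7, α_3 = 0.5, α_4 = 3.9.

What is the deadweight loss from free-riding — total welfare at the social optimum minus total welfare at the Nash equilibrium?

86.26

Developer i's FOC: ∂u_i/∂c_i = α_i − c_i = 0, so c_i* = α_i.
NE contributions = (2.5, 1.7, 0.5, 3.9); G = 8.6.
W^NE = (Σα)·G − ½Σα_i² = 8.6² − ½·24.6 = 61.66.
Planner sets c_i = Σα_j = 8.6 for every i, so G^SO = 4·8.6 = 34.4.
W^SO = (Σα)·G^SO − ½·4·(Σα)² = (4/2)·8.6² = 147.92.
Deadweight loss = W^SO − W^NE = 86.26.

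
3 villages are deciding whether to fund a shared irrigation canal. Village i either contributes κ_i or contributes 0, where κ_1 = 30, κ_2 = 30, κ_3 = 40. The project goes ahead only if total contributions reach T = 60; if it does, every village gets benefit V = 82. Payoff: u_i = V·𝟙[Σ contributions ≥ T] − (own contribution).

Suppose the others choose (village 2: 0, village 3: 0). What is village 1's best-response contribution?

Others' total = 0. Even contributing 30 gives 30 < 60: no benefit either way.
Best response: 0.

0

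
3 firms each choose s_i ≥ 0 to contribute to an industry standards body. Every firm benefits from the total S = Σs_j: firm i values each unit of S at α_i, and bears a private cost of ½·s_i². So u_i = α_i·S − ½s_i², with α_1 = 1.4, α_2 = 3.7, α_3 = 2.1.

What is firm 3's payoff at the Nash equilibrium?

Firm i's FOC: ∂u_i/∂s_i = α_i − s_i = 0, so s_i* = α_i.
NE contributions = (1.4, 3.7, 2.1); S = 7.2.
u_3 = α_3·S − ½·(s_3)² = 2.1·7.2 − ½·2.1² = 12.915.

12.915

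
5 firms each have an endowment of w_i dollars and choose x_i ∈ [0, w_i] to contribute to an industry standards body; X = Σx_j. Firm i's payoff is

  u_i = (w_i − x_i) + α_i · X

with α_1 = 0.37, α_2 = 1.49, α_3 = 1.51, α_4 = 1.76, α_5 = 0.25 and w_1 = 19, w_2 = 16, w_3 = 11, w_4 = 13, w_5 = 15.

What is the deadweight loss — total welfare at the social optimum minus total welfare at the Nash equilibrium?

148.92

∂u_i/∂x_i = α_i − 1, so firm i contributes w_i if α_i > 1, else 0.
α_i > 1 for i ∈ {2, 3, 4}; NE contributions (0, 16, 11, 13, 0), X = 40.
W^NE = Σw_i − X^NE + (Σα_i)·X^NE = 74 + 4.38·40 = 249.2.
Planner: ∂(Σu_j)/∂x_i = Σα_j − 1 = 4.38 > 0, so everyone contributes w_i; X^SO = 74, W^SO = 74 + 4.38·74 = 398.12.
Deadweight loss = 148.92.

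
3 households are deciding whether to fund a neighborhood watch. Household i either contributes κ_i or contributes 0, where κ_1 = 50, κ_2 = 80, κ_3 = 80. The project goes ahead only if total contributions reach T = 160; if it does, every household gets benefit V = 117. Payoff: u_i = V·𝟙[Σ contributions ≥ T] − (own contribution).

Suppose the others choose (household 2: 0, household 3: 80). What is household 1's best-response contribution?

0

Others' total = 80. Even contributing 50 gives 130 < 160: no benefit either way.
Best response: 0.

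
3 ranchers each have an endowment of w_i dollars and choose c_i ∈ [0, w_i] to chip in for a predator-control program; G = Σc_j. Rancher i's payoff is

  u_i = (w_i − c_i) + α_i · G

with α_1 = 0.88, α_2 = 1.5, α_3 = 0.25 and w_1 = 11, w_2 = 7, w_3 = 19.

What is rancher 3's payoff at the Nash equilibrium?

∂u_i/∂c_i = α_i − 1, so rancher i contributes w_i if α_i > 1, else 0.
α_i > 1 for i ∈ {2}; NE contributions (0, 7, 0), G = 7.
u_3 = (19 − 0) + 0.25·7 = 20.75.

20.75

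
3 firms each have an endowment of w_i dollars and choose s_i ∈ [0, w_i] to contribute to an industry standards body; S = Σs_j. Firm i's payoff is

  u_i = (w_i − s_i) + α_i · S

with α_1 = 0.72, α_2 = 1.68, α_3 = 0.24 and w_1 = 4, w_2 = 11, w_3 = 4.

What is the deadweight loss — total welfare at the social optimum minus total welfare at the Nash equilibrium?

∂u_i/∂s_i = α_i − 1, so firm i contributes w_i if α_i > 1, else 0.
α_i > 1 for i ∈ {2}; NE contributions (0, 11, 0), S = 11.
W^NE = Σw_i − S^NE + (Σα_i)·S^NE = 19 + 1.64·11 = 37.04.
Planner: ∂(Σu_j)/∂s_i = Σα_j − 1 = 1.64 > 0, so everyone contributes w_i; S^SO = 19, W^SO = 19 + 1.64·19 = 50.16.
Deadweight loss = 13.12.

13.12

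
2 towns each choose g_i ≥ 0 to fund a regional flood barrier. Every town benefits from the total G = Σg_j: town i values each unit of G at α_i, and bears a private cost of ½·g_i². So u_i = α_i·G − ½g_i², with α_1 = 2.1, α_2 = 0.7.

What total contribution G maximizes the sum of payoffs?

Planner FOC: ∂(Σu_j)/∂g_i = (Σα_j) − g_i = 0, so g_i^SO = Σα_j = 2.8 for every i; G^SO = 5.6.

5.6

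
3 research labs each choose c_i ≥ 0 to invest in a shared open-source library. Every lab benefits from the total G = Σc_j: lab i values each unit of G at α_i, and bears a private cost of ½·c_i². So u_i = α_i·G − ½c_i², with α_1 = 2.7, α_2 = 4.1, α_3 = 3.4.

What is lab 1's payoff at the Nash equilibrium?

Lab i's FOC: ∂u_i/∂c_i = α_i − c_i = 0, so c_i* = α_i.
NE contributions = (2.7, 4.1, 3.4); G = 10.2.
u_1 = α_1·G − ½·(c_1)² = 2.7·10.2 − ½·2.7² = 23.895.

23.895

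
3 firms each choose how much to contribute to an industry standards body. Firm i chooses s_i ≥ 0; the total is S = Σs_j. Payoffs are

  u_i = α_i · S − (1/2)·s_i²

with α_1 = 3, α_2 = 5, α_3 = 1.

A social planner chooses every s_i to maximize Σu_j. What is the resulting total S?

27

Planner FOC: ∂(Σu_j)/∂s_i = (Σα_j) − s_i = 0, so s_i^SO = Σα_j = 9 for every i; S^SO = 27.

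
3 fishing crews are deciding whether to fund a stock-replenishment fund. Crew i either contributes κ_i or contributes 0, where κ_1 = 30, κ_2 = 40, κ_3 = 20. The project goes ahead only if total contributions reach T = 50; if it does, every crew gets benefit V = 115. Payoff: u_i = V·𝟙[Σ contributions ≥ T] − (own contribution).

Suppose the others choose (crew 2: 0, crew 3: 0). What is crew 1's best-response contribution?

Others' total = 0. Even contributing 30 gives 30 < 50: no benefit either way.
Best response: 0.

0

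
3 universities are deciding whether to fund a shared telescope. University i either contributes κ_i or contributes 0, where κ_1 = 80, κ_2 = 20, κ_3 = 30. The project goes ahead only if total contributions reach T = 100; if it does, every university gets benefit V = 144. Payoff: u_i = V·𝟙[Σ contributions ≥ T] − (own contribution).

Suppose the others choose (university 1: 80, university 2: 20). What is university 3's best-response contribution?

Others' total = 100 ≥ 100; contributing adds cost 30 for no extra benefit.
Best response: 0.

0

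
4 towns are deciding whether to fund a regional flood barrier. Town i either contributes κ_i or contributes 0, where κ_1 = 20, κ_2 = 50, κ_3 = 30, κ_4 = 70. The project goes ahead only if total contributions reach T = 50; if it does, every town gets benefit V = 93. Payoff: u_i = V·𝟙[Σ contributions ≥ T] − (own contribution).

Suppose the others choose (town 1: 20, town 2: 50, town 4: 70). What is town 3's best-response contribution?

0

Others' total = 140 ≥ 50; contributing adds cost 30 for no extra benefit.
Best response: 0.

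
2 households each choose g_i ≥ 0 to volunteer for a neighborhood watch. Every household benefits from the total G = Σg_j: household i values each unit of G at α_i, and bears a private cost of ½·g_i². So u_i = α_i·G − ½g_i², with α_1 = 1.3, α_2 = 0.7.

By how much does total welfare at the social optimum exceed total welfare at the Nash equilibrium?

Household i's FOC: ∂u_i/∂g_i = α_i − g_i = 0, so g_i* = α_i.
NE contributions = (1.3, 0.7); G = 2.
W^NE = (Σα)·G − ½Σα_i² = 2² − ½·2.18 = 2.91.
Planner sets g_i = Σα_j = 2 for every i, so G^SO = 2·2 = 4.
W^SO = (Σα)·G^SO − ½·2·(Σα)² = (2/2)·2² = 4.
Deadweight loss = W^SO − W^NE = 1.09.

1.09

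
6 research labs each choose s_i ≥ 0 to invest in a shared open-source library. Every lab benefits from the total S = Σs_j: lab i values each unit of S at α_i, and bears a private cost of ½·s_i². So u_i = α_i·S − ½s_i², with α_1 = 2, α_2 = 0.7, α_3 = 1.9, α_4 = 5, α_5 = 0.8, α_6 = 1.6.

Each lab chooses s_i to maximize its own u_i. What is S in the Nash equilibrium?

12

Lab i's FOC: ∂u_i/∂s_i = α_i − s_i = 0, so s_i* = α_i.
NE contributions = (2, 0.7, 1.9, 5, 0.8, 1.6); S = 12.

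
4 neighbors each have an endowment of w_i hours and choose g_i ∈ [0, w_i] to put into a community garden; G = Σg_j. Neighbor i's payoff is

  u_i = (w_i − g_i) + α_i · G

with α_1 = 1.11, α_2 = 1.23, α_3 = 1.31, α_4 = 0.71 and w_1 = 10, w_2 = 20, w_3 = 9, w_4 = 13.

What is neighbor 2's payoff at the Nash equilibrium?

∂u_i/∂g_i = α_i − 1, so neighbor i contributes w_i if α_i > 1, else 0.
α_i > 1 for i ∈ {1, 2, 3}; NE contributions (10, 20, 9, 0), G = 39.
u_2 = (20 − 20) + 1.23·39 = 47.97.

47.97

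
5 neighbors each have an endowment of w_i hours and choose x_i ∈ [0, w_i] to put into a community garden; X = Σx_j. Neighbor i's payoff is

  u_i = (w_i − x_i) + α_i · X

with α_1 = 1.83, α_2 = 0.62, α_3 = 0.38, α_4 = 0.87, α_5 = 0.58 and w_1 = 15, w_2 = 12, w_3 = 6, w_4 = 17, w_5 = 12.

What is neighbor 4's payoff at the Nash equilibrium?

30.05

∂u_i/∂x_i = α_i − 1, so neighbor i contributes w_i if α_i > 1, else 0.
α_i > 1 for i ∈ {1}; NE contributions (15, 0, 0, 0, 0), X = 15.
u_4 = (17 − 0) + 0.87·15 = 30.05.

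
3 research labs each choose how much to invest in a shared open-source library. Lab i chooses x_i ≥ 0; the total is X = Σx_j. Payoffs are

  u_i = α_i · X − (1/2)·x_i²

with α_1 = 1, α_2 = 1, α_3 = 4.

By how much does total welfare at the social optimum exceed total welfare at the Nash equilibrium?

27

Lab i's FOC: ∂u_i/∂x_i = α_i − x_i = 0, so x_i* = α_i.
NE contributions = (1, 1, 4); X = 6.
W^NE = (Σα)·X − ½Σα_i² = 6² − ½·18 = 27.
Planner sets x_i = Σα_j = 6 for every i, so X^SO = 3·6 = 18.
W^SO = (Σα)·X^SO − ½·3·(Σα)² = (3/2)·6² = 54.
Deadweight loss = W^SO − W^NE = 27.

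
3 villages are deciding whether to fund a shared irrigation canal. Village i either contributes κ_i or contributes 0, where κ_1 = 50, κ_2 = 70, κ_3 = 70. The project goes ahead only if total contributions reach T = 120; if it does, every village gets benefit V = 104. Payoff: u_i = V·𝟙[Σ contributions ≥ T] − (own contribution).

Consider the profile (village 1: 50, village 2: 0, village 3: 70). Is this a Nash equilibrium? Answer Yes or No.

Total = 120 ≥ 120: provided.
Village 1 (pledges 50, payoff 54): dropping to 0 → total 70, payoff 0. No gain.
Village 2 (pledges 0, payoff 104): pledging 70 → total 190, payoff 34. No gain.
Village 3 (pledges 70, payoff 34): dropping to 0 → total 50, payoff 0. No gain.

Yes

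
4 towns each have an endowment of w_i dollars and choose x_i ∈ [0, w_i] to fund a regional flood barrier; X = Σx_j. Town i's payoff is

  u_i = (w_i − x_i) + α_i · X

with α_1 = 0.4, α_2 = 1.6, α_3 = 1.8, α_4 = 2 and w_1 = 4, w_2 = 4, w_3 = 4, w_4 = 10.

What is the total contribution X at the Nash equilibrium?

∂u_i/∂x_i = α_i − 1, so town i contributes w_i if α_i > 1, else 0.
α_i > 1 for i ∈ {2, 3, 4}; NE contributions (0, 4, 4, 10), X = 18.

18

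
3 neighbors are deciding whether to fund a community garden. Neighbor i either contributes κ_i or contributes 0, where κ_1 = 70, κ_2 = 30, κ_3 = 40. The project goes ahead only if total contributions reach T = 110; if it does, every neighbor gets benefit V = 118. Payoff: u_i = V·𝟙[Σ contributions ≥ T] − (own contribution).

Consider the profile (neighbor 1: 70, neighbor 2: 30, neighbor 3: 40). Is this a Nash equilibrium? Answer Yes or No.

No

Total = 140 ≥ 110: provided.
Neighbor 1 (pledges 70, payoff 48): dropping to 0 → total 70, payoff 0. No gain.
Neighbor 2 (pledges 30, payoff 88): dropping to 0 → total 110, payoff 118. Profitable deviation.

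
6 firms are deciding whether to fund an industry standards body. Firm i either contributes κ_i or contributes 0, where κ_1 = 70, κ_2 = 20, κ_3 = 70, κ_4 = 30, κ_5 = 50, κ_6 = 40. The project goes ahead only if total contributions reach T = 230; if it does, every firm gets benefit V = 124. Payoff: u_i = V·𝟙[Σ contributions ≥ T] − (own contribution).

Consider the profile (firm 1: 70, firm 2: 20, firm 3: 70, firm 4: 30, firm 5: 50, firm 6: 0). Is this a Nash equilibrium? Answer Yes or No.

Yes

Total = 240 ≥ 230: provided.
Firm 1 (pledges 70, payoff 54): dropping to 0 → total 170, payoff 0. No gain.
Firm 2 (pledges 20, payoff 104): dropping to 0 → total 220, payoff 0. No gain.
Firm 3 (pledges 70, payoff 54): dropping to 0 → total 170, payoff 0. No gain.
Firm 4 (pledges 30, payoff 94): dropping to 0 → total 210, payoff 0. No gain.
Firm 5 (pledges 50, payoff 74): dropping to 0 → total 190, payoff 0. No gain.
Firm 6 (pledges 0, payoff 124): pledging 40 → total 280, payoff 84. No gain.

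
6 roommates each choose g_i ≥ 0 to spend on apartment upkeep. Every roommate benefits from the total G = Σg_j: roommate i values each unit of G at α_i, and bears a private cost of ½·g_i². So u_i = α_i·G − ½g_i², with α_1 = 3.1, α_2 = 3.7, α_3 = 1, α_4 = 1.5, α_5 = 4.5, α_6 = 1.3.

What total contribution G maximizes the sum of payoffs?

Planner FOC: ∂(Σu_j)/∂g_i = (Σα_j) − g_i = 0, so g_i^SO = Σα_j = 15.1 for every i; G^SO = 90.6.

90.6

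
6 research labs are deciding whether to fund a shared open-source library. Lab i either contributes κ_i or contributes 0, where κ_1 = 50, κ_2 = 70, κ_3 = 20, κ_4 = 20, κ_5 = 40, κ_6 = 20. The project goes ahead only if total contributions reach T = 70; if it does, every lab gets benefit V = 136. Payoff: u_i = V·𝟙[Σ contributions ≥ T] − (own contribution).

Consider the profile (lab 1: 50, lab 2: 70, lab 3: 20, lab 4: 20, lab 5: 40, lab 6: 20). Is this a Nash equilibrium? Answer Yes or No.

Total = 220 ≥ 70: provided.
Lab 1 (pledges 50, payoff 86): dropping to 0 → total 170, payoff 136. Profitable deviation.

No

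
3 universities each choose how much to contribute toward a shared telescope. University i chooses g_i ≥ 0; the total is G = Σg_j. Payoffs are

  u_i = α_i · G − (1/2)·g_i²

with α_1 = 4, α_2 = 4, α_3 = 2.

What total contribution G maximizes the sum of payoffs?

Planner FOC: ∂(Σu_j)/∂g_i = (Σα_j) − g_i = 0, so g_i^SO = Σα_j = 10 for every i; G^SO = 30.

30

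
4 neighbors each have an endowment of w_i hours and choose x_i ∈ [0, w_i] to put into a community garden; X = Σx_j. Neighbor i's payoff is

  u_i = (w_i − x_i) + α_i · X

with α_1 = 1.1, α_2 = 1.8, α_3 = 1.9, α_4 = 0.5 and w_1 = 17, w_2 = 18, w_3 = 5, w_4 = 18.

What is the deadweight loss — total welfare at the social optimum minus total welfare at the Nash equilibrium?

∂u_i/∂x_i = α_i − 1, so neighbor i contributes w_i if α_i > 1, else 0.
α_i > 1 for i ∈ {1, 2, 3}; NE contributions (17, 18, 5, 0), X = 40.
W^NE = Σw_i − X^NE + (Σα_i)·X^NE = 58 + 4.3·40 = 230.
Planner: ∂(Σu_j)/∂x_i = Σα_j − 1 = 4.3 > 0, so everyone contributes w_i; X^SO = 58, W^SO = 58 + 4.3·58 = 307.4.
Deadweight loss = 77.4.

77.4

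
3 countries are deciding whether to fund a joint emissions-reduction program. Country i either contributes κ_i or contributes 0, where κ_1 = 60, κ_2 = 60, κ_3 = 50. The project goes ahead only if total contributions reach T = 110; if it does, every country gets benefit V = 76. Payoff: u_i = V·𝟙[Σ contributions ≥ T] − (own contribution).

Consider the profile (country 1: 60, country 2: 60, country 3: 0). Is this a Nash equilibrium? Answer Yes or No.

Total = 120 ≥ 110: provided.
Country 1 (pledges 60, payoff 16): dropping to 0 → total 60, payoff 0. No gain.
Country 2 (pledges 60, payoff 16): dropping to 0 → total 60, payoff 0. No gain.
Country 3 (pledges 0, payoff 76): pledging 50 → total 170, payoff 26. No gain.

Yes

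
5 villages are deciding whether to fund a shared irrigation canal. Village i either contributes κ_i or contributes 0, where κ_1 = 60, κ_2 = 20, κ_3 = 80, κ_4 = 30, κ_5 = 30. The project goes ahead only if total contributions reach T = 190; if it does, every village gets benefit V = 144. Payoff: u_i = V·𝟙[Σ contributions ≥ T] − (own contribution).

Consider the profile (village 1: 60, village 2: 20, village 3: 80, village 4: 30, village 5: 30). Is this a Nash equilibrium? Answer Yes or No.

No

Total = 220 ≥ 190: provided.
Village 1 (pledges 60, payoff 84): dropping to 0 → total 160, payoff 0. No gain.
Village 2 (pledges 20, payoff 124): dropping to 0 → total 200, payoff 144. Profitable deviation.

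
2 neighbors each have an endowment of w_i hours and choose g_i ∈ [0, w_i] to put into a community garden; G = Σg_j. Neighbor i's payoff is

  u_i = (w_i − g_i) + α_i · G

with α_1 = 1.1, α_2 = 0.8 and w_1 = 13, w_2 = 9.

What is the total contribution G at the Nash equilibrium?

13

∂u_i/∂g_i = α_i − 1, so neighbor i contributes w_i if α_i > 1, else 0.
α_i > 1 for i ∈ {1}; NE contributions (13, 0), G = 13.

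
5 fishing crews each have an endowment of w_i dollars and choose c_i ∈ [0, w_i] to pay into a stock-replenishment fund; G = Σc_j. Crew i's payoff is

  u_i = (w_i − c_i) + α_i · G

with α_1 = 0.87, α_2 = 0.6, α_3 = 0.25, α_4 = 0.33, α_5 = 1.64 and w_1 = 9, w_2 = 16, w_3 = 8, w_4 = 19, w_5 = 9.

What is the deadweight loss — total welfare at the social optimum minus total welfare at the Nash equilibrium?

∂u_i/∂c_i = α_i − 1, so crew i contributes w_i if α_i > 1, else 0.
α_i > 1 for i ∈ {5}; NE contributions (0, 0, 0, 0, 9), G = 9.
W^NE = Σw_i − G^NE + (Σα_i)·G^NE = 61 + 2.69·9 = 85.21.
Planner: ∂(Σu_j)/∂c_i = Σα_j − 1 = 2.69 > 0, so everyone contributes w_i; G^SO = 61, W^SO = 61 + 2.69·61 = 225.09.
Deadweight loss = 139.88.

139.88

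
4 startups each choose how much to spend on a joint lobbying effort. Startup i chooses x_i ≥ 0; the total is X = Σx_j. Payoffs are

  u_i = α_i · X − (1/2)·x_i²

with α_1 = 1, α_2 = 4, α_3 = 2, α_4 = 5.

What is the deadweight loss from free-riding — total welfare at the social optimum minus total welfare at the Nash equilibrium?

167

Startup i's FOC: ∂u_i/∂x_i = α_i − x_i = 0, so x_i* = α_i.
NE contributions = (1, 4, 2, 5); X = 12.
W^NE = (Σα)·X − ½Σα_i² = 12² − ½·46 = 121.
Planner sets x_i = Σα_j = 12 for every i, so X^SO = 4·12 = 48.
W^SO = (Σα)·X^SO − ½·4·(Σα)² = (4/2)·12² = 288.
Deadweight loss = W^SO − W^NE = 167.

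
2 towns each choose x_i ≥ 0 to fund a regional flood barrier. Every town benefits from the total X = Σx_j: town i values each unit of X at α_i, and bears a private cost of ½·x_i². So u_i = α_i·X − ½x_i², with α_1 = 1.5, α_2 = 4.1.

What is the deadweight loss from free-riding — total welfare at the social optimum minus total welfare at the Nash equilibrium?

Town i's FOC: ∂u_i/∂x_i = α_i − x_i = 0, so x_i* = α_i.
NE contributions = (1.5, 4.1); X = 5.6.
W^NE = (Σα)·X − ½Σα_i² = 5.6² − ½·19.06 = 21.83.
Planner sets x_i = Σα_j = 5.6 for every i, so X^SO = 2·5.6 = 11.2.
W^SO = (Σα)·X^SO − ½·2·(Σα)² = (2/2)·5.6² = 31.36.
Deadweight loss = W^SO − W^NE = 9.53.

9.53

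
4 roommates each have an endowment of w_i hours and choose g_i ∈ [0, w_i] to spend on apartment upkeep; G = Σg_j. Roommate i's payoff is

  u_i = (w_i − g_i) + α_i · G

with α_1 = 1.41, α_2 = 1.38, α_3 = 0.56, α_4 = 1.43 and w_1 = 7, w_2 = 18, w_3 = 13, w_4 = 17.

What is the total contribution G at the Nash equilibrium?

42

∂u_i/∂g_i = α_i − 1, so roommate i contributes w_i if α_i > 1, else 0.
α_i > 1 for i ∈ {1, 2, 4}; NE contributions (7, 18, 0, 17), G = 42.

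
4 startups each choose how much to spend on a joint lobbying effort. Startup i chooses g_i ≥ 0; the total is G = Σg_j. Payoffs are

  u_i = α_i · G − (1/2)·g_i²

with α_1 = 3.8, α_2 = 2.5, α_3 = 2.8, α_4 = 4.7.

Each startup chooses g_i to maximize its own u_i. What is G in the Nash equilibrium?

Startup i's FOC: ∂u_i/∂g_i = α_i − g_i = 0, so g_i* = α_i.
NE contributions = (3.8, 2.5, 2.8, 4.7); G = 13.8.

13.8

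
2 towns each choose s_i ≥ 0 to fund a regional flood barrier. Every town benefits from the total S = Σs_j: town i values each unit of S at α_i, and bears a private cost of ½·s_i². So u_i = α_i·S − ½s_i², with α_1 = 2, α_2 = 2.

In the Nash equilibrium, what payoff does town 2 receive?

6

Town i's FOC: ∂u_i/∂s_i = α_i − s_i = 0, so s_i* = α_i.
NE contributions = (2, 2); S = 4.
u_2 = α_2·S − ½·(s_2)² = 2·4 − ½·2² = 6.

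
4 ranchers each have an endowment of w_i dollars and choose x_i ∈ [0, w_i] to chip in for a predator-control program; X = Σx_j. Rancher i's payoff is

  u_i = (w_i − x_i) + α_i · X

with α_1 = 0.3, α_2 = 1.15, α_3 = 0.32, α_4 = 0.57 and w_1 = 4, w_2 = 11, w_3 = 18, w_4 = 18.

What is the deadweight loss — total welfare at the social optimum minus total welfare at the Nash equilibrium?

∂u_i/∂x_i = α_i − 1, so rancher i contributes w_i if α_i > 1, else 0.
α_i > 1 for i ∈ {2}; NE contributions (0, 11, 0, 0), X = 11.
W^NE = Σw_i − X^NE + (Σα_i)·X^NE = 51 + 1.34·11 = 65.74.
Planner: ∂(Σu_j)/∂x_i = Σα_j − 1 = 1.34 > 0, so everyone contributes w_i; X^SO = 51, W^SO = 51 + 1.34·51 = 119.34.
Deadweight loss = 53.6.

53.6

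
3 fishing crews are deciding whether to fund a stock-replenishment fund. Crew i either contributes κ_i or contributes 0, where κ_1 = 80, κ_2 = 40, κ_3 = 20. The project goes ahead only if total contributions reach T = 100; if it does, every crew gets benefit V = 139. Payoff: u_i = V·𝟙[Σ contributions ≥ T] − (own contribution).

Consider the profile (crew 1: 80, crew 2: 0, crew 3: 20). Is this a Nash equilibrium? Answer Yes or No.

Total = 100 ≥ 100: provided.
Crew 1 (pledges 80, payoff 59): dropping to 0 → total 20, payoff 0. No gain.
Crew 2 (pledges 0, payoff 139): pledging 40 → total 140, payoff 99. No gain.
Crew 3 (pledges 20, payoff 119): dropping to 0 → total 80, payoff 0. No gain.

Yes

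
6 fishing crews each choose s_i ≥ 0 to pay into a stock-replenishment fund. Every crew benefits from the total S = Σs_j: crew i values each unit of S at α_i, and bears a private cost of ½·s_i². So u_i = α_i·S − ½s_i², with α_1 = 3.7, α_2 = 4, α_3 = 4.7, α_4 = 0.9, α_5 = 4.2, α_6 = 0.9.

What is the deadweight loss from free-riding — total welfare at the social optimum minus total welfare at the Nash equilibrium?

712.64

Crew i's FOC: ∂u_i/∂s_i = α_i − s_i = 0, so s_i* = α_i.
NE contributions = (3.7, 4, 4.7, 0.9, 4.2, 0.9); S = 18.4.
W^NE = (Σα)·S − ½Σα_i² = 18.4² − ½·71.04 = 303.04.
Planner sets s_i = Σα_j = 18.4 for every i, so S^SO = 6·18.4 = 110.4.
W^SO = (Σα)·S^SO − ½·6·(Σα)² = (6/2)·18.4² = 1015.68.
Deadweight loss = W^SO − W^NE = 712.64.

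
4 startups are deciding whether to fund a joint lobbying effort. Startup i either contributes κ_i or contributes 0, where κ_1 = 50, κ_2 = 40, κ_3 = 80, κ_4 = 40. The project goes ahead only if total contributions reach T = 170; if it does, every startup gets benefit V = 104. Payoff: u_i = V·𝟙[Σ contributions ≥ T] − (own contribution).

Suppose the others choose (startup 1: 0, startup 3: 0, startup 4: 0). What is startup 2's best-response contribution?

Others' total = 0. Even contributing 40 gives 40 < 170: no benefit either way.
Best response: 0.

0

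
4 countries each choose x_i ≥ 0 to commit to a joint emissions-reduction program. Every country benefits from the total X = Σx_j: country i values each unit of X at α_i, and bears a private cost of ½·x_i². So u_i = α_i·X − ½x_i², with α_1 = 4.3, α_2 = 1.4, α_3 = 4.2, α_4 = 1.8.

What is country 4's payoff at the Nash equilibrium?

Country i's FOC: ∂u_i/∂x_i = α_i − x_i = 0, so x_i* = α_i.
NE contributions = (4.3, 1.4, 4.2, 1.8); X = 11.7.
u_4 = α_4·X − ½·(x_4)² = 1.8·11.7 − ½·1.8² = 19.44.

19.44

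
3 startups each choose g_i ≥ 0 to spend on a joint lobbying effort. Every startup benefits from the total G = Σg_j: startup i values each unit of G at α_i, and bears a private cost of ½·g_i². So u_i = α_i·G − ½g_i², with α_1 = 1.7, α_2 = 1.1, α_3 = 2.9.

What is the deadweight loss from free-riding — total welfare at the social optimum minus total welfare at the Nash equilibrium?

Startup i's FOC: ∂u_i/∂g_i = α_i − g_i = 0, so g_i* = α_i.
NE contributions = (1.7, 1.1, 2.9); G = 5.7.
W^NE = (Σα)·G − ½Σα_i² = 5.7² − ½·12.51 = 26.235.
Planner sets g_i = Σα_j = 5.7 for every i, so G^SO = 3·5.7 = 17.1.
W^SO = (Σα)·G^SO − ½·3·(Σα)² = (3/2)·5.7² = 48.735.
Deadweight loss = W^SO − W^NE = 22.5.

22.5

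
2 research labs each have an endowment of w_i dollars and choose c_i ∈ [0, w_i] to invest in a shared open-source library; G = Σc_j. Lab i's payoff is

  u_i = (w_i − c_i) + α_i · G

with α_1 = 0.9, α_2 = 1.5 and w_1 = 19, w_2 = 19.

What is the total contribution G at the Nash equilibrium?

∂u_i/∂c_i = α_i − 1, so lab i contributes w_i if α_i > 1, else 0.
α_i > 1 for i ∈ {2}; NE contributions (0, 19), G = 19.

19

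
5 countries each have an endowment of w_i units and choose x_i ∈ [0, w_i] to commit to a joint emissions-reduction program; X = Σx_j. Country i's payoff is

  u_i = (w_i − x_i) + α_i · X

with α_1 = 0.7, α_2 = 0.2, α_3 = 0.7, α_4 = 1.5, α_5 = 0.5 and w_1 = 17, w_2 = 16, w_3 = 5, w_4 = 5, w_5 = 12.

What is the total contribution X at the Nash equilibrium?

5

∂u_i/∂x_i = α_i − 1, so country i contributes w_i if α_i > 1, else 0.
α_i > 1 for i ∈ {4}; NE contributions (0, 0, 0, 5, 0), X = 5.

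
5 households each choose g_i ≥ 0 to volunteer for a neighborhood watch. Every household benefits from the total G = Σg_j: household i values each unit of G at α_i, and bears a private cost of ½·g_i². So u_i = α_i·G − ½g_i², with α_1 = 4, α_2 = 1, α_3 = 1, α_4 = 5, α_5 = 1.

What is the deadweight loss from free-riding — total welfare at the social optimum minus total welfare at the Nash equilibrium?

Household i's FOC: ∂u_i/∂g_i = α_i − g_i = 0, so g_i* = α_i.
NE contributions = (4, 1, 1, 5, 1); G = 12.
W^NE = (Σα)·G − ½Σα_i² = 12² − ½·44 = 122.
Planner sets g_i = Σα_j = 12 for every i, so G^SO = 5·12 = 60.
W^SO = (Σα)·G^SO − ½·5·(Σα)² = (5/2)·12² = 360.
Deadweight loss = W^SO − W^NE = 238.

238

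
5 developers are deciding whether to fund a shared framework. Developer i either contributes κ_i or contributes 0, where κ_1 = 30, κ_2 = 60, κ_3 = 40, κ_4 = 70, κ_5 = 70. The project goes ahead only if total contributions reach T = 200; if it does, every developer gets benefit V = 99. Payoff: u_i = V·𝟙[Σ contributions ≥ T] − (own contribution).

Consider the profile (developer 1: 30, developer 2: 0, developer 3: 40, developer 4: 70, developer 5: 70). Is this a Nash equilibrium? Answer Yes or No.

Yes

Total = 210 ≥ 200: provided.
Developer 1 (pledges 30, payoff 69): dropping to 0 → total 180, payoff 0. No gain.
Developer 2 (pledges 0, payoff 99): pledging 60 → total 270, payoff 39. No gain.
Developer 3 (pledges 40, payoff 59): dropping to 0 → total 170, payoff 0. No gain.
Developer 4 (pledges 70, payoff 29): dropping to 0 → total 140, payoff 0. No gain.
Developer 5 (pledges 70, payoff 29): dropping to 0 → total 140, payoff 0. No gain.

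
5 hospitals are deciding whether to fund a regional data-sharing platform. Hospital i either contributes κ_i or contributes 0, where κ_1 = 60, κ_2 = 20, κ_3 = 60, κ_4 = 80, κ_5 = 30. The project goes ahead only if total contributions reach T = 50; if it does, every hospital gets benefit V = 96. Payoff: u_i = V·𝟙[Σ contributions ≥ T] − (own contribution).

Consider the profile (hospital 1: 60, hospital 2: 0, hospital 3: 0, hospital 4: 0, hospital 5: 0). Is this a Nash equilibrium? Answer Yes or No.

Yes

Total = 60 ≥ 50: provided.
Hospital 1 (pledges 60, payoff 36): dropping to 0 → total 0, payoff 0. No gain.
Hospital 2 (pledges 0, payoff 96): pledging 20 → total 80, payoff 76. No gain.
Hospital 3 (pledges 0, payoff 96): pledging 60 → total 120, payoff 36. No gain.
Hospital 4 (pledges 0, payoff 96): pledging 80 → total 140, payoff 16. No gain.
Hospital 5 (pledges 0, payoff 96): pledging 30 → total 90, payoff 66. No gain.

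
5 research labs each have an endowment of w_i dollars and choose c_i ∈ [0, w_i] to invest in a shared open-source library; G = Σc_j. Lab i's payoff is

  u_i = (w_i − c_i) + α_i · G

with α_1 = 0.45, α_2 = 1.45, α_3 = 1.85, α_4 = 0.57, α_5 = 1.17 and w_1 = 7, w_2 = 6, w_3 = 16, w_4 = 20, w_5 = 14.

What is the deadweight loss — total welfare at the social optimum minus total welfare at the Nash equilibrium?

∂u_i/∂c_i = α_i − 1, so lab i contributes w_i if α_i > 1, else 0.
α_i > 1 for i ∈ {2, 3, 5}; NE contributions (0, 6, 16, 0, 14), G = 36.
W^NE = Σw_i − G^NE + (Σα_i)·G^NE = 63 + 4.49·36 = 224.64.
Planner: ∂(Σu_j)/∂c_i = Σα_j − 1 = 4.49 > 0, so everyone contributes w_i; G^SO = 63, W^SO = 63 + 4.49·63 = 345.87.
Deadweight loss = 121.23.

121.23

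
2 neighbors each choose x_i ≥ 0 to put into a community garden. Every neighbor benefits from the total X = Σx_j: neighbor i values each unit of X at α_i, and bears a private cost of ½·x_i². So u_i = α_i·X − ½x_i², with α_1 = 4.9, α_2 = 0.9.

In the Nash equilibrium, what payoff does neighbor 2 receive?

4.815

Neighbor i's FOC: ∂u_i/∂x_i = α_i − x_i = 0, so x_i* = α_i.
NE contributions = (4.9, 0.9); X = 5.8.
u_2 = α_2·X − ½·(x_2)² = 0.9·5.8 − ½·0.9² = 4.815.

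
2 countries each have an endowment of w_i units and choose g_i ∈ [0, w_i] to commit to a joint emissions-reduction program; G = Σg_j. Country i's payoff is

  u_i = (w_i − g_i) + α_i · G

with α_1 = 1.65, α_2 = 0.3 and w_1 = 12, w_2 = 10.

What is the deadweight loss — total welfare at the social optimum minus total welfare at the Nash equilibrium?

∂u_i/∂g_i = α_i − 1, so country i contributes w_i if α_i > 1, else 0.
α_i > 1 for i ∈ {1}; NE contributions (12, 0), G = 12.
W^NE = Σw_i − G^NE + (Σα_i)·G^NE = 22 + 0.95·12 = 33.4.
Planner: ∂(Σu_j)/∂g_i = Σα_j − 1 = 0.95 > 0, so everyone contributes w_i; G^SO = 22, W^SO = 22 + 0.95·22 = 42.9.
Deadweight loss = 9.5.

9.5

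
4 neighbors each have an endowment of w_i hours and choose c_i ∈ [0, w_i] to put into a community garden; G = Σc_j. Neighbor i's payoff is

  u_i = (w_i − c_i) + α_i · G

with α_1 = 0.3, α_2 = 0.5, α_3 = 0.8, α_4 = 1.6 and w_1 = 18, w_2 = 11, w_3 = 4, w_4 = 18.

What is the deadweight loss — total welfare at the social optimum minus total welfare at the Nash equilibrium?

72.6

∂u_i/∂c_i = α_i − 1, so neighbor i contributes w_i if α_i > 1, else 0.
α_i > 1 for i ∈ {4}; NE contributions (0, 0, 0, 18), G = 18.
W^NE = Σw_i − G^NE + (Σα_i)·G^NE = 51 + 2.2·18 = 90.6.
Planner: ∂(Σu_j)/∂c_i = Σα_j − 1 = 2.2 > 0, so everyone contributes w_i; G^SO = 51, W^SO = 51 + 2.2·51 = 163.2.
Deadweight loss = 72.6.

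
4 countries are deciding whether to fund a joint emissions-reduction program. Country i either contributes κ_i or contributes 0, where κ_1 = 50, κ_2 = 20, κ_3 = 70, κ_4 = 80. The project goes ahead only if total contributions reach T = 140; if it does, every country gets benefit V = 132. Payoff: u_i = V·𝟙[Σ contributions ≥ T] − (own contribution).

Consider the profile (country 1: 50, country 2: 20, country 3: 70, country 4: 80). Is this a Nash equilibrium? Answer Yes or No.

No

Total = 220 ≥ 140: provided.
Country 1 (pledges 50, payoff 82): dropping to 0 → total 170, payoff 132. Profitable deviation.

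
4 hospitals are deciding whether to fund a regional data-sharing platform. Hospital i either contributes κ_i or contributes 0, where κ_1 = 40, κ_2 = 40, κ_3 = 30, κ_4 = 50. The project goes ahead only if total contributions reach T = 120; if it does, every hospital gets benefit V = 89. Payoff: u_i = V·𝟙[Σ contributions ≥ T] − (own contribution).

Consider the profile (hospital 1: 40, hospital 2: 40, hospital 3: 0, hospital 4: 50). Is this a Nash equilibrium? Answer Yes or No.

Total = 130 ≥ 120: provided.
Hospital 1 (pledges 40, payoff 49): dropping to 0 → total 90, payoff 0. No gain.
Hospital 2 (pledges 40, payoff 49): dropping to 0 → total 90, payoff 0. No gain.
Hospital 3 (pledges 0, payoff 89): pledging 30 → total 160, payoff 59. No gain.
Hospital 4 (pledges 50, payoff 39): dropping to 0 → total 80, payoff 0. No gain.

Yes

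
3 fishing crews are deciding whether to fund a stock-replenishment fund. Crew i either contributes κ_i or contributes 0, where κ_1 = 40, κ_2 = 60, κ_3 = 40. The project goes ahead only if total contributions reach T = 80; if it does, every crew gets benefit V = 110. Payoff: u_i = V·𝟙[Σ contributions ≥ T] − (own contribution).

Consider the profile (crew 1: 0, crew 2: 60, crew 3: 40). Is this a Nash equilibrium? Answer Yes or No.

Total = 100 ≥ 80: provided.
Crew 1 (pledges 0, payoff 110): pledging 40 → total 140, payoff 70. No gain.
Crew 2 (pledges 60, payoff 50): dropping to 0 → total 40, payoff 0. No gain.
Crew 3 (pledges 40, payoff 70): dropping to 0 → total 60, payoff 0. No gain.

Yes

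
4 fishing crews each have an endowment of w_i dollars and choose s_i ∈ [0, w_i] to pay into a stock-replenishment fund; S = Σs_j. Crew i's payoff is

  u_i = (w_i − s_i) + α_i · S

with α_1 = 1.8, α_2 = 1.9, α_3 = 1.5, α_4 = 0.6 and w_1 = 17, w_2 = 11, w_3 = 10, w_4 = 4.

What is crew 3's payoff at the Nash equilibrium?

∂u_i/∂s_i = α_i − 1, so crew i contributes w_i if α_i > 1, else 0.
α_i > 1 for i ∈ {1, 2, 3}; NE contributions (17, 11, 10, 0), S = 38.
u_3 = (10 − 10) + 1.5·38 = 57.

57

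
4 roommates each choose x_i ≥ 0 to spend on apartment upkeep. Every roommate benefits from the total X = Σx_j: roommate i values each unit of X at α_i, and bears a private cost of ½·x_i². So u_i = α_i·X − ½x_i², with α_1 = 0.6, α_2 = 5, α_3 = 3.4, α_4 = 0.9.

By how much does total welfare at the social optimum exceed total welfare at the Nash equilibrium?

Roommate i's FOC: ∂u_i/∂x_i = α_i − x_i = 0, so x_i* = α_i.
NE contributions = (0.6, 5, 3.4, 0.9); X = 9.9.
W^NE = (Σα)·X − ½Σα_i² = 9.9² − ½·37.73 = 79.145.
Planner sets x_i = Σα_j = 9.9 for every i, so X^SO = 4·9.9 = 39.6.
W^SO = (Σα)·X^SO − ½·4·(Σα)² = (4/2)·9.9² = 196.02.
Deadweight loss = W^SO − W^NE = 116.875.

116.875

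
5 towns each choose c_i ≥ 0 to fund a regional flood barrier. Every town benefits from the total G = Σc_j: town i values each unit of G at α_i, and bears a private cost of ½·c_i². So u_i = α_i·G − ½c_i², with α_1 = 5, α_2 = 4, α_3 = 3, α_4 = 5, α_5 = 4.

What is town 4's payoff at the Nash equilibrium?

92.5

Town i's FOC: ∂u_i/∂c_i = α_i − c_i = 0, so c_i* = α_i.
NE contributions = (5, 4, 3, 5, 4); G = 21.
u_4 = α_4·G − ½·(c_4)² = 5·21 − ½·5² = 92.5.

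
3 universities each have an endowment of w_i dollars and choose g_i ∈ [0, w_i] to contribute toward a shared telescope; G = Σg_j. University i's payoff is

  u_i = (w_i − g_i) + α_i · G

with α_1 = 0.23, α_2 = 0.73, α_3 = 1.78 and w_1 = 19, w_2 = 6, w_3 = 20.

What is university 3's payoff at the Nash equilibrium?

∂u_i/∂g_i = α_i − 1, so university i contributes w_i if α_i > 1, else 0.
α_i > 1 for i ∈ {3}; NE contributions (0, 0, 20), G = 20.
u_3 = (20 − 20) + 1.78·20 = 35.6.

35.6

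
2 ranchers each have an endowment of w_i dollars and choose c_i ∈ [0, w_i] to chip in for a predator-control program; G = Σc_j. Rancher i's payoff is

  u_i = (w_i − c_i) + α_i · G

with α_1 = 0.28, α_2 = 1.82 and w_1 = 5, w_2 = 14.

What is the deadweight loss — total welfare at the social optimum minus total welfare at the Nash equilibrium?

5.5

∂u_i/∂c_i = α_i − 1, so rancher i contributes w_i if α_i > 1, else 0.
α_i > 1 for i ∈ {2}; NE contributions (0, 14), G = 14.
W^NE = Σw_i − G^NE + (Σα_i)·G^NE = 19 + 1.1·14 = 34.4.
Planner: ∂(Σu_j)/∂c_i = Σα_j − 1 = 1.1 > 0, so everyone contributes w_i; G^SO = 19, W^SO = 19 + 1.1·19 = 39.9.
Deadweight loss = 5.5.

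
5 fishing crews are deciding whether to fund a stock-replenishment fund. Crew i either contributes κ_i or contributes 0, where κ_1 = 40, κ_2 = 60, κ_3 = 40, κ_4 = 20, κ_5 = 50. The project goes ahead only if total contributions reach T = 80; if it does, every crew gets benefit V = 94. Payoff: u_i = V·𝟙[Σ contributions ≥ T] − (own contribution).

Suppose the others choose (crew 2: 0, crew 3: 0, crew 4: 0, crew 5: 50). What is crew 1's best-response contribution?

40

Others' total = 50. Contributing 40 brings total to 90 ≥ 80: gain V − κ_1 = 54.
Best response: 40.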